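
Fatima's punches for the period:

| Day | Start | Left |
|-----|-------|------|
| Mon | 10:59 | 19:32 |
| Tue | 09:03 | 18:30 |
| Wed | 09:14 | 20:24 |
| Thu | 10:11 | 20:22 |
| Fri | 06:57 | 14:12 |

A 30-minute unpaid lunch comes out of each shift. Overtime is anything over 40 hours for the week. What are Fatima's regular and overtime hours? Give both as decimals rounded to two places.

Mon: 10:59–19:32 = 8 h 33 min; less 30 min break → 8 h 3 min
Tue: 09:03–18:30 = 9 h 27 min; less 30 min break → 8 h 57 min
Wed: 09:14–20:24 = 11 h 10 min; less 30 min break → 10 h 40 min
Thu: 10:11–20:22 = 10 h 11 min; less 30 min break → 9 h 41 min
Fri: 06:57–14:12 = 7 h 15 min; less 30 min break → 6 h 45 min
Total worked: 44 h 6 min = 44.10 h.
Threshold 40 h → overtime 4 h 6 min, regular 40 h 0 min.

Regular 40.00 hours, overtime 4.10 hours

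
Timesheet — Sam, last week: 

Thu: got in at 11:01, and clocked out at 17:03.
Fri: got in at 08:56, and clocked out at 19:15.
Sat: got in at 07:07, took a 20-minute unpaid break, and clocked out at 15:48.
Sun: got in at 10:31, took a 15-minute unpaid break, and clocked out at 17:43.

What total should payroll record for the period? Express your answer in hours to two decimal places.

Thu: 11:01–17:03 = 6 h 2 min
Fri: 08:56–19:15 = 10 h 19 min
Sat: 07:07–15:48 = 8 h 41 min; less 20 min break → 8 h 21 min
Sun: 10:31–17:43 = 7 h 12 min; less 15 min break → 6 h 57 min
Total: 6 h 2 min + 10 h 19 min + 8 h 21 min + 6 h 57 min = 31 h 39 min.

31.65 hours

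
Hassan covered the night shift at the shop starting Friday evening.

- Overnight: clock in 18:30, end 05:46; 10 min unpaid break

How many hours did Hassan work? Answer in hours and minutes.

Overnight: 18:30 → midnight = 5 h 30 min; midnight → 05:46 = 5 h 46 min; span 11 h 16 min; less 10 min break → 11 h 6 min

11 h 6 min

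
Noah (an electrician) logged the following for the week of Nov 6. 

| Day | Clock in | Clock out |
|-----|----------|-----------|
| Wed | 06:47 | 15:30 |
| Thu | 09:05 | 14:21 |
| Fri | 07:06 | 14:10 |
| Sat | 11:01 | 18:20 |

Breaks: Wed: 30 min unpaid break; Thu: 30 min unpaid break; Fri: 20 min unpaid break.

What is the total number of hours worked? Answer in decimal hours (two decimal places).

Wed: 06:47–15:30 = 8 h 43 min; less 30 min break → 8 h 13 min
Thu: 09:05–14:21 = 5 h 16 min; less 30 min break → 4 h 46 min
Fri: 07:06–14:10 = 7 h 4 min; less 20 min break → 6 h 44 min
Sat: 11:01–18:20 = 7 h 19 min
Total: 8 h 13 min + 4 h 46 min + 6 h 44 min + 7 h 19 min = 27 h 2 min.

27.03 hours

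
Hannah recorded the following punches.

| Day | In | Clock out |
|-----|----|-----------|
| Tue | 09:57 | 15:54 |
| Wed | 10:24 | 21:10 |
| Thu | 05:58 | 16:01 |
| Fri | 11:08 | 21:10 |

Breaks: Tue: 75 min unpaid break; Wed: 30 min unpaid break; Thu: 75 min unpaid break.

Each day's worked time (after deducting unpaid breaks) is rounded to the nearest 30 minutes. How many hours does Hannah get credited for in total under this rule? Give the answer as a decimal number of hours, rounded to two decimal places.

34.00 hours

Tue: 09:57–15:54 = 5 h 57 min − 75 min = 4 h 42 min → rounds to 4 h 30 min
Wed: 10:24–21:10 = 10 h 46 min − 30 min = 10 h 16 min → rounds to 10 h 30 min
Thu: 05:58–16:01 = 10 h 3 min − 75 min = 8 h 48 min → rounds to 9 h 0 min
Fri: 11:08–21:10 = 10 h 2 min → rounds to 10 h 0 min
Total credited: 34 h 0 min.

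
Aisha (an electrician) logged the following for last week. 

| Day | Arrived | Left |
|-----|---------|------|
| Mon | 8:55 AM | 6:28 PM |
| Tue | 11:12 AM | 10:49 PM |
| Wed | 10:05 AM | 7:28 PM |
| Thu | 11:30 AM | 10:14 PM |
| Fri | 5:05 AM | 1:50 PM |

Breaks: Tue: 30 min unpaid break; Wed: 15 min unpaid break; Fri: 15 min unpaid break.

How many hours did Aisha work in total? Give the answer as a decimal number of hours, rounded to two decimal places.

49.03 hours

Mon: 8:55 AM–6:28 PM = 9 h 33 min
Tue: 11:12 AM–10:49 PM = 11 h 37 min; less 30 min break → 11 h 7 min
Wed: 10:05 AM–7:28 PM = 9 h 23 min; less 15 min break → 9 h 8 min
Thu: 11:30 AM–10:14 PM = 10 h 44 min
Fri: 5:05 AM–1:50 PM = 8 h 45 min; less 15 min break → 8 h 30 min
Total: 9 h 33 min + 11 h 7 min + 9 h 8 min + 10 h 44 min + 8 h 30 min = 49 h 2 min.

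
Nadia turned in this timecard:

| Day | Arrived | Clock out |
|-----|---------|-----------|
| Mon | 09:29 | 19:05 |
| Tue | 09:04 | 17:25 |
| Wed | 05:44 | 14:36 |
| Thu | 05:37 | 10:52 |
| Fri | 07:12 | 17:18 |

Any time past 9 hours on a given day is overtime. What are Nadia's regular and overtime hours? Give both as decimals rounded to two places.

Mon: 09:29–19:05 = 9 h 36 min
Tue: 09:04–17:25 = 8 h 21 min
Wed: 05:44–14:36 = 8 h 52 min
Thu: 05:37–10:52 = 5 h 15 min
Fri: 07:12–17:18 = 10 h 6 min
Mon reg 9 h 0 min / OT 0 h 36 min; Tue reg 8 h 21 min / OT 0 h 0 min; Wed reg 8 h 52 min / OT 0 h 0 min; Thu reg 5 h 15 min / OT 0 h 0 min; Fri reg 9 h 0 min / OT 1 h 6 min.
Totals: regular 40 h 28 min, overtime 1 h 42 min.

Regular 40.47 hours, overtime 1.70 hours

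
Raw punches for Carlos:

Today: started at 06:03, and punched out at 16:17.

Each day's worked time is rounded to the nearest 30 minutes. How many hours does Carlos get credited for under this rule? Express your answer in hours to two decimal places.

Today: 06:03–16:17 = 10 h 14 min → rounds to 10 h 0 min

10.00 hours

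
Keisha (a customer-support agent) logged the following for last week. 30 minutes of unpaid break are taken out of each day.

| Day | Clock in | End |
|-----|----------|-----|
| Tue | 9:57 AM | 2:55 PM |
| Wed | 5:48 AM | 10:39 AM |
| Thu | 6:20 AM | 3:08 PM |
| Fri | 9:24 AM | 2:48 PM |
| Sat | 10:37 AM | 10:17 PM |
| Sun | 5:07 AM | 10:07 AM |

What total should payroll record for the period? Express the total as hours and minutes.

Tue: 9:57 AM–2:55 PM = 4 h 58 min; less 30 min break → 4 h 28 min
Wed: 5:48 AM–10:39 AM = 4 h 51 min; less 30 min break → 4 h 21 min
Thu: 6:20 AM–3:08 PM = 8 h 48 min; less 30 min break → 8 h 18 min
Fri: 9:24 AM–2:48 PM = 5 h 24 min; less 30 min break → 4 h 54 min
Sat: 10:37 AM–10:17 PM = 11 h 40 min; less 30 min break → 11 h 10 min
Sun: 5:07 AM–10:07 AM = 5 h 0 min; less 30 min break → 4 h 30 min
Total: 4 h 28 min + 4 h 21 min + 8 h 18 min + 4 h 54 min + 11 h 10 min + 4 h 30 min = 37 h 41 min.

37 h 41 min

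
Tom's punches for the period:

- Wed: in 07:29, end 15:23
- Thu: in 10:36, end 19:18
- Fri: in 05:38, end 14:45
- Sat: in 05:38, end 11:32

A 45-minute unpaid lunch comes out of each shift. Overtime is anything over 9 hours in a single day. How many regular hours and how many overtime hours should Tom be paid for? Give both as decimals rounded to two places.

Regular 28.62 hours, overtime 0.00 hours

Wed: 07:29–15:23 = 7 h 54 min; less 45 min break → 7 h 9 min
Thu: 10:36–19:18 = 8 h 42 min; less 45 min break → 7 h 57 min
Fri: 05:38–14:45 = 9 h 7 min; less 45 min break → 8 h 22 min
Sat: 05:38–11:32 = 5 h 54 min; less 45 min break → 5 h 9 min
Wed reg 7 h 9 min / OT 0 h 0 min; Thu reg 7 h 57 min / OT 0 h 0 min; Fri reg 8 h 22 min / OT 0 h 0 min; Sat reg 5 h 9 min / OT 0 h 0 min.
Totals: regular 28 h 37 min, overtime 0 h 0 min.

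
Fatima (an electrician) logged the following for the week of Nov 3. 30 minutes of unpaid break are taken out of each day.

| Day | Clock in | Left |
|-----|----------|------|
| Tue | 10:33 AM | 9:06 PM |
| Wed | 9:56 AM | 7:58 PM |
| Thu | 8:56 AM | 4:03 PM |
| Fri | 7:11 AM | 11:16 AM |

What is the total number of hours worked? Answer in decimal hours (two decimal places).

29.78 hours

Tue: 10:33 AM–9:06 PM = 10 h 33 min; less 30 min break → 10 h 3 min
Wed: 9:56 AM–7:58 PM = 10 h 2 min; less 30 min break → 9 h 32 min
Thu: 8:56 AM–4:03 PM = 7 h 7 min; less 30 min break → 6 h 37 min
Fri: 7:11 AM–11:16 AM = 4 h 5 min; less 30 min break → 3 h 35 min
Total: 10 h 3 min + 9 h 32 min + 6 h 37 min + 3 h 35 min = 29 h 47 min.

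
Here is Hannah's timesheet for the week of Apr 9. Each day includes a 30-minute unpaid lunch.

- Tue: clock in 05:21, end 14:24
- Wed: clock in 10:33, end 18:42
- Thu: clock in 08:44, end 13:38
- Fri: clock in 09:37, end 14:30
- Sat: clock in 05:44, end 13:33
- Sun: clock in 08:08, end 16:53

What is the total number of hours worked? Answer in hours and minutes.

40 h 33 min

Tue: 05:21–14:24 = 9 h 3 min; less 30 min break → 8 h 33 min
Wed: 10:33–18:42 = 8 h 9 min; less 30 min break → 7 h 39 min
Thu: 08:44–13:38 = 4 h 54 min; less 30 min break → 4 h 24 min
Fri: 09:37–14:30 = 4 h 53 min; less 30 min break → 4 h 23 min
Sat: 05:44–13:33 = 7 h 49 min; less 30 min break → 7 h 19 min
Sun: 08:08–16:53 = 8 h 45 min; less 30 min break → 8 h 15 min
Total: 8 h 33 min + 7 h 39 min + 4 h 24 min + 4 h 23 min + 7 h 19 min + 8 h 15 min = 40 h 33 min.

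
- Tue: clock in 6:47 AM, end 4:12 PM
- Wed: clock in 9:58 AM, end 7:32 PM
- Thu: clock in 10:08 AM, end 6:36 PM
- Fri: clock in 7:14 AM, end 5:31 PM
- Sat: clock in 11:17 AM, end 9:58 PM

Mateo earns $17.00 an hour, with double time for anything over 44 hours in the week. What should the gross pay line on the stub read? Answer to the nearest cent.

Tue: 6:47 AM–4:12 PM = 9 h 25 min
Wed: 9:58 AM–7:32 PM = 9 h 34 min
Thu: 10:08 AM–6:36 PM = 8 h 28 min
Fri: 7:14 AM–5:31 PM = 10 h 17 min
Sat: 11:17 AM–9:58 PM = 10 h 41 min
Total worked: 48 h 25 min = 2905 min.
Regular 44 h 0 min = 2640 min at $17.00/h; overtime 4 h 25 min = 265 min at $34.00/h.
Pay = (2640 × $17.00 + 265 × $34.00) ÷ 60 = $898.17.

$898.17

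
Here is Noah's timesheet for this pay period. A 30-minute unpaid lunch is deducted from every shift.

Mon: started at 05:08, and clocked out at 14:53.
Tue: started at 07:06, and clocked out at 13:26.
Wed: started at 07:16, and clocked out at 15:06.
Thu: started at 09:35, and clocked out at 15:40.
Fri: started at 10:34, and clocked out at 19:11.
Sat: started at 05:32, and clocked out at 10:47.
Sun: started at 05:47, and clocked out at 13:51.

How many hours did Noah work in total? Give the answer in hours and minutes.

Mon: 05:08–14:53 = 9 h 45 min; less 30 min break → 9 h 15 min
Tue: 07:06–13:26 = 6 h 20 min; less 30 min break → 5 h 50 min
Wed: 07:16–15:06 = 7 h 50 min; less 30 min break → 7 h 20 min
Thu: 09:35–15:40 = 6 h 5 min; less 30 min break → 5 h 35 min
Fri: 10:34–19:11 = 8 h 37 min; less 30 min break → 8 h 7 min
Sat: 05:32–10:47 = 5 h 15 min; less 30 min break → 4 h 45 min
Sun: 05:47–13:51 = 8 h 4 min; less 30 min break → 7 h 34 min
Total: 9 h 15 min + 5 h 50 min + 7 h 20 min + 5 h 35 min + 8 h 7 min + 4 h 45 min + 7 h 34 min = 48 h 26 min.

48 h 26 min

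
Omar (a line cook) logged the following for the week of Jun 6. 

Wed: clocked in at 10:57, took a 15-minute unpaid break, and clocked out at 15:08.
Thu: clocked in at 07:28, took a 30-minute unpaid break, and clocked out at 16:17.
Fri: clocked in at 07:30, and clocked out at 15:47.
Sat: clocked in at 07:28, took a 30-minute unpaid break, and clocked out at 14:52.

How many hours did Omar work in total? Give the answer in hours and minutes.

27 h 26 min

Wed: 10:57–15:08 = 4 h 11 min; less 15 min break → 3 h 56 min
Thu: 07:28–16:17 = 8 h 49 min; less 30 min break → 8 h 19 min
Fri: 07:30–15:47 = 8 h 17 min
Sat: 07:28–14:52 = 7 h 24 min; less 30 min break → 6 h 54 min
Total: 3 h 56 min + 8 h 19 min + 8 h 17 min + 6 h 54 min = 27 h 26 min.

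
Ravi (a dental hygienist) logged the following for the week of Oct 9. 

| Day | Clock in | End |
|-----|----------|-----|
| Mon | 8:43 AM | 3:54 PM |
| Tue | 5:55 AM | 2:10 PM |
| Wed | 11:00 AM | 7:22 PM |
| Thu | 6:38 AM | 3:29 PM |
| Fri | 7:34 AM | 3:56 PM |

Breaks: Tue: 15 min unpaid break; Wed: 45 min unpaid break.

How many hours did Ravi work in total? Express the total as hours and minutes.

40 h 1 min

Mon: 8:43 AM–3:54 PM = 7 h 11 min
Tue: 5:55 AM–2:10 PM = 8 h 15 min; less 15 min break → 8 h 0 min
Wed: 11:00 AM–7:22 PM = 8 h 22 min; less 45 min break → 7 h 37 min
Thu: 6:38 AM–3:29 PM = 8 h 51 min
Fri: 7:34 AM–3:56 PM = 8 h 22 min
Total: 7 h 11 min + 8 h 0 min + 7 h 37 min + 8 h 51 min + 8 h 22 min = 40 h 1 min.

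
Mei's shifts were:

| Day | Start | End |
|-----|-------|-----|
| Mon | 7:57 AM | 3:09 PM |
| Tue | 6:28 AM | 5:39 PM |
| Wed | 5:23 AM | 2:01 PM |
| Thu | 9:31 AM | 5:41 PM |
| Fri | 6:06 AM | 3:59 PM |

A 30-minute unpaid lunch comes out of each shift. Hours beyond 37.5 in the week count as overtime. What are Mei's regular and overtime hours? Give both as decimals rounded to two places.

Mon: 7:57 AM–3:09 PM = 7 h 12 min; less 30 min break → 6 h 42 min
Tue: 6:28 AM–5:39 PM = 11 h 11 min; less 30 min break → 10 h 41 min
Wed: 5:23 AM–2:01 PM = 8 h 38 min; less 30 min break → 8 h 8 min
Thu: 9:31 AM–5:41 PM = 8 h 10 min; less 30 min break → 7 h 40 min
Fri: 6:06 AM–3:59 PM = 9 h 53 min; less 30 min break → 9 h 23 min
Total worked: 42 h 34 min = 42.57 h.
Threshold 37.5 h → overtime 5 h 4 min, regular 37 h 30 min.

Regular 37.50 hours, overtime 5.07 hours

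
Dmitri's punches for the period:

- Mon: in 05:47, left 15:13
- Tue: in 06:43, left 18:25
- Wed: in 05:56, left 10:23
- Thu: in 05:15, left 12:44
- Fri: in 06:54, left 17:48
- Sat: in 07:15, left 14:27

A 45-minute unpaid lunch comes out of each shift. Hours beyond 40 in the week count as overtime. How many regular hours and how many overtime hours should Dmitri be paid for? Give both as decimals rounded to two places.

Regular 40.00 hours, overtime 6.67 hours

Mon: 05:47–15:13 = 9 h 26 min; less 45 min break → 8 h 41 min
Tue: 06:43–18:25 = 11 h 42 min; less 45 min break → 10 h 57 min
Wed: 05:56–10:23 = 4 h 27 min; less 45 min break → 3 h 42 min
Thu: 05:15–12:44 = 7 h 29 min; less 45 min break → 6 h 44 min
Fri: 06:54–17:48 = 10 h 54 min; less 45 min break → 10 h 9 min
Sat: 07:15–14:27 = 7 h 12 min; less 45 min break → 6 h 27 min
Total worked: 46 h 40 min = 46.67 h.
Threshold 40 h → overtime 6 h 40 min, regular 40 h 0 min.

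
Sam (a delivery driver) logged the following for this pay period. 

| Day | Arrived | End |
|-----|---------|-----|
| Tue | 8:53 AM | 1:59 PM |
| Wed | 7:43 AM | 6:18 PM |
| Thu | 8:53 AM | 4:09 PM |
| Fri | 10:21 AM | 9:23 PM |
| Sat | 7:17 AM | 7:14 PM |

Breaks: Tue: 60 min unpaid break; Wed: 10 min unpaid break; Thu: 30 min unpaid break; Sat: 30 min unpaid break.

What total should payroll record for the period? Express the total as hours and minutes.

Tue: 8:53 AM–1:59 PM = 5 h 6 min; less 60 min break → 4 h 6 min
Wed: 7:43 AM–6:18 PM = 10 h 35 min; less 10 min break → 10 h 25 min
Thu: 8:53 AM–4:09 PM = 7 h 16 min; less 30 min break → 6 h 46 min
Fri: 10:21 AM–9:23 PM = 11 h 2 min
Sat: 7:17 AM–7:14 PM = 11 h 57 min; less 30 min break → 11 h 27 min
Total: 4 h 6 min + 10 h 25 min + 6 h 46 min + 11 h 2 min + 11 h 27 min = 43 h 46 min.

43 h 46 min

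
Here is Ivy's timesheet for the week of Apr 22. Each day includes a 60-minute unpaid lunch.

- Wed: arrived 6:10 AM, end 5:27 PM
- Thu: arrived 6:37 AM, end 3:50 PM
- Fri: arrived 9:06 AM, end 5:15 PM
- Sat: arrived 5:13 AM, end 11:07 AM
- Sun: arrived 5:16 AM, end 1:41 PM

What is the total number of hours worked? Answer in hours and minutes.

37 h 58 min

Wed: 6:10 AM–5:27 PM = 11 h 17 min; less 60 min break → 10 h 17 min
Thu: 6:37 AM–3:50 PM = 9 h 13 min; less 60 min break → 8 h 13 min
Fri: 9:06 AM–5:15 PM = 8 h 9 min; less 60 min break → 7 h 9 min
Sat: 5:13 AM–11:07 AM = 5 h 54 min; less 60 min break → 4 h 54 min
Sun: 5:16 AM–1:41 PM = 8 h 25 min; less 60 min break → 7 h 25 min
Total: 10 h 17 min + 8 h 13 min + 7 h 9 min + 4 h 54 min + 7 h 25 min = 37 h 58 min.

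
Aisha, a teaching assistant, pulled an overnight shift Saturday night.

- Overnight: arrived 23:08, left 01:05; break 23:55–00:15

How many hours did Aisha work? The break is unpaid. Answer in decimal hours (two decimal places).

1.62 hours

Overnight: 23:08 → midnight = 0 h 52 min; midnight → 01:05 = 1 h 5 min; span 1 h 57 min; less 20 min break → 1 h 37 min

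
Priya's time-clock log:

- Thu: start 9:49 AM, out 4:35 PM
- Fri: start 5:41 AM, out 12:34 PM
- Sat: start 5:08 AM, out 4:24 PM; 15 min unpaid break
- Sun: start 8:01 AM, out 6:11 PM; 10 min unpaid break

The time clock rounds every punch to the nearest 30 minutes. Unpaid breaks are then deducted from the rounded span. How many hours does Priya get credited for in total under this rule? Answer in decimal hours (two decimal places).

Thu: in 9:49 AM→10:00 AM, out 4:35 PM→4:30 PM; 6 h 30 min
Fri: in 5:41 AM→5:30 AM, out 12:34 PM→12:30 PM; 7 h 0 min
Sat: in 5:08 AM→5:00 AM, out 4:24 PM→4:30 PM; 11 h 30 min − 15 min = 11 h 15 min
Sun: in 8:01 AM→8:00 AM, out 6:11 PM→6:00 PM; 10 h 0 min − 10 min = 9 h 50 min
Total credited: 34 h 35 min.

34.58 hours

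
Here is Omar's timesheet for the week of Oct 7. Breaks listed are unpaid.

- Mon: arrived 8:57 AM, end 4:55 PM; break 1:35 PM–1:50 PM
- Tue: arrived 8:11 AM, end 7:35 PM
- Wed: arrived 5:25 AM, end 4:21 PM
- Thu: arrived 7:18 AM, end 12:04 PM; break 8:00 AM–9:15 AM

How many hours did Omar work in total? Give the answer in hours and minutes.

33 h 34 min

Mon: 8:57 AM–4:55 PM = 7 h 58 min; less 15 min break → 7 h 43 min
Tue: 8:11 AM–7:35 PM = 11 h 24 min
Wed: 5:25 AM–4:21 PM = 10 h 56 min
Thu: 7:18 AM–12:04 PM = 4 h 46 min; less 75 min break → 3 h 31 min
Total: 7 h 43 min + 11 h 24 min + 10 h 56 min + 3 h 31 min = 33 h 34 min.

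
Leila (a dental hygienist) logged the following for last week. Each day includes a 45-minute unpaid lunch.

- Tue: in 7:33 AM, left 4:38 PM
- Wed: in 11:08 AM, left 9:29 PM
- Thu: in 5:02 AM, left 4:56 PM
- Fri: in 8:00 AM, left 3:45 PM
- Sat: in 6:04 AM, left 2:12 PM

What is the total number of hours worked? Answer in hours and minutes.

Tue: 7:33 AM–4:38 PM = 9 h 5 min; less 45 min break → 8 h 20 min
Wed: 11:08 AM–9:29 PM = 10 h 21 min; less 45 min break → 9 h 36 min
Thu: 5:02 AM–4:56 PM = 11 h 54 min; less 45 min break → 11 h 9 min
Fri: 8:00 AM–3:45 PM = 7 h 45 min; less 45 min break → 7 h 0 min
Sat: 6:04 AM–2:12 PM = 8 h 8 min; less 45 min break → 7 h 23 min
Total: 8 h 20 min + 9 h 36 min + 11 h 9 min + 7 h 0 min + 7 h 23 min = 43 h 28 min.

43 h 28 min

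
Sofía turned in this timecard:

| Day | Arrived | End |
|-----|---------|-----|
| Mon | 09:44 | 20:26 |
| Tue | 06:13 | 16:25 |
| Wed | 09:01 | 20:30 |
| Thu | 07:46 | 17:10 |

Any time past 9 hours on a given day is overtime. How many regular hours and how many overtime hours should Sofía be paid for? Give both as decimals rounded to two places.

Regular 36.00 hours, overtime 5.78 hours

Mon: 09:44–20:26 = 10 h 42 min
Tue: 06:13–16:25 = 10 h 12 min
Wed: 09:01–20:30 = 11 h 29 min
Thu: 07:46–17:10 = 9 h 24 min
Mon reg 9 h 0 min / OT 1 h 42 min; Tue reg 9 h 0 min / OT 1 h 12 min; Wed reg 9 h 0 min / OT 2 h 29 min; Thu reg 9 h 0 min / OT 0 h 24 min.
Totals: regular 36 h 0 min, overtime 5 h 47 min.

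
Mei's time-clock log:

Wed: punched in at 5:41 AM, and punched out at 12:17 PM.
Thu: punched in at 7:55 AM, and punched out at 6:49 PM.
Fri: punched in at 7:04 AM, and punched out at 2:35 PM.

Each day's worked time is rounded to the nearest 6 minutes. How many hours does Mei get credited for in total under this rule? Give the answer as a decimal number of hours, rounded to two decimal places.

25.00 hours

Wed: 5:41 AM–12:17 PM = 6 h 36 min → rounds to 6 h 36 min
Thu: 7:55 AM–6:49 PM = 10 h 54 min → rounds to 10 h 54 min
Fri: 7:04 AM–2:35 PM = 7 h 31 min → rounds to 7 h 30 min
Total credited: 25 h 0 min.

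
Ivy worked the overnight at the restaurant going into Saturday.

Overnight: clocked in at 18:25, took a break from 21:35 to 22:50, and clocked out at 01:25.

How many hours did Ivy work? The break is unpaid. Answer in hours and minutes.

5 h 45 min

Overnight: 18:25 → midnight = 5 h 35 min; midnight → 01:25 = 1 h 25 min; span 7 h 0 min; less 75 min break → 5 h 45 min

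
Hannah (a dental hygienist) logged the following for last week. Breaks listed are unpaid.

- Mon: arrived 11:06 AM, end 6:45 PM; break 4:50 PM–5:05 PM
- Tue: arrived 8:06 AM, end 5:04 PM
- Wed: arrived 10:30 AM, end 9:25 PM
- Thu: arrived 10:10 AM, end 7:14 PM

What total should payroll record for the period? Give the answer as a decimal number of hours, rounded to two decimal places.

Mon: 11:06 AM–6:45 PM = 7 h 39 min; less 15 min break → 7 h 24 min
Tue: 8:06 AM–5:04 PM = 8 h 58 min
Wed: 10:30 AM–9:25 PM = 10 h 55 min
Thu: 10:10 AM–7:14 PM = 9 h 4 min
Total: 7 h 24 min + 8 h 58 min + 10 h 55 min + 9 h 4 min = 36 h 21 min.

36.35 hours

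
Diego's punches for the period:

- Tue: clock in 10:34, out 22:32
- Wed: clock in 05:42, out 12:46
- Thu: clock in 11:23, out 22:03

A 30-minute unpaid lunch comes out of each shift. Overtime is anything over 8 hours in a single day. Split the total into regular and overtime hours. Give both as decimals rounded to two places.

Regular 22.57 hours, overtime 5.63 hours

Tue: 10:34–22:32 = 11 h 58 min; less 30 min break → 11 h 28 min
Wed: 05:42–12:46 = 7 h 4 min; less 30 min break → 6 h 34 min
Thu: 11:23–22:03 = 10 h 40 min; less 30 min break → 10 h 10 min
Tue reg 8 h 0 min / OT 3 h 28 min; Wed reg 6 h 34 min / OT 0 h 0 min; Thu reg 8 h 0 min / OT 2 h 10 min.
Totals: regular 22 h 34 min, overtime 5 h 38 min.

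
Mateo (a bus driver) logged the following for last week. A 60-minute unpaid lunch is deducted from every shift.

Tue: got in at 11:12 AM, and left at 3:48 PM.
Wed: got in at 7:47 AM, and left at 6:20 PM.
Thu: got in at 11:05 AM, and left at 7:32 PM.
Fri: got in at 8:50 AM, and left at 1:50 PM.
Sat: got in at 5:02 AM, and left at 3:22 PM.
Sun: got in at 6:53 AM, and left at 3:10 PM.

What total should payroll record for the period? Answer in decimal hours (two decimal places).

41.22 hours

Tue: 11:12 AM–3:48 PM = 4 h 36 min; less 60 min break → 3 h 36 min
Wed: 7:47 AM–6:20 PM = 10 h 33 min; less 60 min break → 9 h 33 min
Thu: 11:05 AM–7:32 PM = 8 h 27 min; less 60 min break → 7 h 27 min
Fri: 8:50 AM–1:50 PM = 5 h 0 min; less 60 min break → 4 h 0 min
Sat: 5:02 AM–3:22 PM = 10 h 20 min; less 60 min break → 9 h 20 min
Sun: 6:53 AM–3:10 PM = 8 h 17 min; less 60 min break → 7 h 17 min
Total: 3 h 36 min + 9 h 33 min + 7 h 27 min + 4 h 0 min + 9 h 20 min + 7 h 17 min = 41 h 13 min.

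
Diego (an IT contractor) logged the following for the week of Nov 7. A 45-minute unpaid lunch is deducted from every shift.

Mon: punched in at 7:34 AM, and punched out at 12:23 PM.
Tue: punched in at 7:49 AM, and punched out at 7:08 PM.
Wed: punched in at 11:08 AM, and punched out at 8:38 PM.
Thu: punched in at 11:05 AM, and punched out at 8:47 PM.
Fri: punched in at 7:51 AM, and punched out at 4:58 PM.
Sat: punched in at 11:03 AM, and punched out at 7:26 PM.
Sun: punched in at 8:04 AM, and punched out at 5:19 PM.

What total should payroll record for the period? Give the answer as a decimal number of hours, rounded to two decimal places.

Mon: 7:34 AM–12:23 PM = 4 h 49 min; less 45 min break → 4 h 4 min
Tue: 7:49 AM–7:08 PM = 11 h 19 min; less 45 min break → 10 h 34 min
Wed: 11:08 AM–8:38 PM = 9 h 30 min; less 45 min break → 8 h 45 min
Thu: 11:05 AM–8:47 PM = 9 h 42 min; less 45 min break → 8 h 57 min
Fri: 7:51 AM–4:58 PM = 9 h 7 min; less 45 min break → 8 h 22 min
Sat: 11:03 AM–7:26 PM = 8 h 23 min; less 45 min break → 7 h 38 min
Sun: 8:04 AM–5:19 PM = 9 h 15 min; less 45 min break → 8 h 30 min
Total: 4 h 4 min + 10 h 34 min + 8 h 45 min + 8 h 57 min + 8 h 22 min + 7 h 38 min + 8 h 30 min = 56 h 50 min.

56.83 hours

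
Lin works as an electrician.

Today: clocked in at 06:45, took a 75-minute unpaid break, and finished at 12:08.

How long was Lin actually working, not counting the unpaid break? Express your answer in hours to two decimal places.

Today: 06:45–12:08 = 5 h 23 min; less 75 min break → 4 h 8 min

4.13 hours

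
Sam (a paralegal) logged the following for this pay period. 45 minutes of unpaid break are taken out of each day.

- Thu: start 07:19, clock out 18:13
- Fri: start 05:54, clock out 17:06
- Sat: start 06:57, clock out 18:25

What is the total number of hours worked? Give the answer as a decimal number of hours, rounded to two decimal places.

31.32 hours

Thu: 07:19–18:13 = 10 h 54 min; less 45 min break → 10 h 9 min
Fri: 05:54–17:06 = 11 h 12 min; less 45 min break → 10 h 27 min
Sat: 06:57–18:25 = 11 h 28 min; less 45 min break → 10 h 43 min
Total: 10 h 9 min + 10 h 27 min + 10 h 43 min = 31 h 19 min.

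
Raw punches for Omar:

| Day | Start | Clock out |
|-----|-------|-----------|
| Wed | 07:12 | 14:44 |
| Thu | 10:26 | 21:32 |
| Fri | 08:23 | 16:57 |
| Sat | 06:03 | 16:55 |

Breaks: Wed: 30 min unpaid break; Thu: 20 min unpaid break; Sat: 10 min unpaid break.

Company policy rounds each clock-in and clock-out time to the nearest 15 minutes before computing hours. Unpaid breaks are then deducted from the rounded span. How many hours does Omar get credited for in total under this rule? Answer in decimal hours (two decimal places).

Wed: in 07:12→07:15, out 14:44→14:45; 7 h 30 min − 30 min = 7 h 0 min
Thu: in 10:26→10:30, out 21:32→21:30; 11 h 0 min − 20 min = 10 h 40 min
Fri: in 08:23→08:30, out 16:57→17:00; 8 h 30 min
Sat: in 06:03→06:00, out 16:55→17:00; 11 h 0 min − 10 min = 10 h 50 min
Total credited: 37 h 0 min.

37.00 hours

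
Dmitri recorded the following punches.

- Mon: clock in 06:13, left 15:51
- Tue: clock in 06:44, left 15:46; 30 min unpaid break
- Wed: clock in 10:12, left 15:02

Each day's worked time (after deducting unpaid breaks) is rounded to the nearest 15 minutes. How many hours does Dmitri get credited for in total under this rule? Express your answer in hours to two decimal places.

23.00 hours

Mon: 06:13–15:51 = 9 h 38 min → rounds to 9 h 45 min
Tue: 06:44–15:46 = 9 h 2 min − 30 min = 8 h 32 min → rounds to 8 h 30 min
Wed: 10:12–15:02 = 4 h 50 min → rounds to 4 h 45 min
Total credited: 23 h 0 min.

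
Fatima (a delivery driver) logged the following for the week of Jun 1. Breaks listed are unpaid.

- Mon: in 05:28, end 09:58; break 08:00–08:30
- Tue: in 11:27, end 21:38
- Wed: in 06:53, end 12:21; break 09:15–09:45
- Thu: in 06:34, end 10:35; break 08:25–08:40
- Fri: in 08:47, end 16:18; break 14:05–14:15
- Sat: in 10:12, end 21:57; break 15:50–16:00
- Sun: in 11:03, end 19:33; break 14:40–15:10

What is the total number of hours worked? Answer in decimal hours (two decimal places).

49.85 hours

Mon: 05:28–09:58 = 4 h 30 min; less 30 min break → 4 h 0 min
Tue: 11:27–21:38 = 10 h 11 min
Wed: 06:53–12:21 = 5 h 28 min; less 30 min break → 4 h 58 min
Thu: 06:34–10:35 = 4 h 1 min; less 15 min break → 3 h 46 min
Fri: 08:47–16:18 = 7 h 31 min; less 10 min break → 7 h 21 min
Sat: 10:12–21:57 = 11 h 45 min; less 10 min break → 11 h 35 min
Sun: 11:03–19:33 = 8 h 30 min; less 30 min break → 8 h 0 min
Total: 4 h 0 min + 10 h 11 min + 4 h 58 min + 3 h 46 min + 7 h 21 min + 11 h 35 min + 8 h 0 min = 49 h 51 min.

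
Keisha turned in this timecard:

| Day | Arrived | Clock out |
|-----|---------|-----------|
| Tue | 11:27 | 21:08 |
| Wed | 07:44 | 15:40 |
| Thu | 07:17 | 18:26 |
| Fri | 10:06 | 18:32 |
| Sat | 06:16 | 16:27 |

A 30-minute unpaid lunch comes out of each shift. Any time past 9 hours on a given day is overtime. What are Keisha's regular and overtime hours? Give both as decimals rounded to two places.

Tue: 11:27–21:08 = 9 h 41 min; less 30 min break → 9 h 11 min
Wed: 07:44–15:40 = 7 h 56 min; less 30 min break → 7 h 26 min
Thu: 07:17–18:26 = 11 h 9 min; less 30 min break → 10 h 39 min
Fri: 10:06–18:32 = 8 h 26 min; less 30 min break → 7 h 56 min
Sat: 06:16–16:27 = 10 h 11 min; less 30 min break → 9 h 41 min
Tue reg 9 h 0 min / OT 0 h 11 min; Wed reg 7 h 26 min / OT 0 h 0 min; Thu reg 9 h 0 min / OT 1 h 39 min; Fri reg 7 h 56 min / OT 0 h 0 min; Sat reg 9 h 0 min / OT 0 h 41 min.
Totals: regular 42 h 22 min, overtime 2 h 31 min.

Regular 42.37 hours, overtime 2.52 hours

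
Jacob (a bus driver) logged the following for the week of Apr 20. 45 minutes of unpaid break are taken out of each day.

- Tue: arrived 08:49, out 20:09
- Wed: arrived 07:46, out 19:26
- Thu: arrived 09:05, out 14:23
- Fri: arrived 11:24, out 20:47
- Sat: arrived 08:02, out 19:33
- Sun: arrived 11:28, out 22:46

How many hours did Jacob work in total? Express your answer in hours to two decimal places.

56.00 hours

Tue: 08:49–20:09 = 11 h 20 min; less 45 min break → 10 h 35 min
Wed: 07:46–19:26 = 11 h 40 min; less 45 min break → 10 h 55 min
Thu: 09:05–14:23 = 5 h 18 min; less 45 min break → 4 h 33 min
Fri: 11:24–20:47 = 9 h 23 min; less 45 min break → 8 h 38 min
Sat: 08:02–19:33 = 11 h 31 min; less 45 min break → 10 h 46 min
Sun: 11:28–22:46 = 11 h 18 min; less 45 min break → 10 h 33 min
Total: 10 h 35 min + 10 h 55 min + 4 h 33 min + 8 h 38 min + 10 h 46 min + 10 h 33 min = 56 h 0 min.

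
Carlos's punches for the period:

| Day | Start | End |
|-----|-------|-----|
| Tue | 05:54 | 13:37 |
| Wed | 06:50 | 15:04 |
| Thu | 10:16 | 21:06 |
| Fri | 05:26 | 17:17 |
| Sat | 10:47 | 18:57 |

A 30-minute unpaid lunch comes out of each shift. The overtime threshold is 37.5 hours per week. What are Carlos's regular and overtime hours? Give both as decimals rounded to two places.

Regular 37.50 hours, overtime 6.80 hours

Tue: 05:54–13:37 = 7 h 43 min; less 30 min break → 7 h 13 min
Wed: 06:50–15:04 = 8 h 14 min; less 30 min break → 7 h 44 min
Thu: 10:16–21:06 = 10 h 50 min; less 30 min break → 10 h 20 min
Fri: 05:26–17:17 = 11 h 51 min; less 30 min break → 11 h 21 min
Sat: 10:47–18:57 = 8 h 10 min; less 30 min break → 7 h 40 min
Total worked: 44 h 18 min = 44.30 h.
Threshold 37.5 h → overtime 6 h 48 min, regular 37 h 30 min.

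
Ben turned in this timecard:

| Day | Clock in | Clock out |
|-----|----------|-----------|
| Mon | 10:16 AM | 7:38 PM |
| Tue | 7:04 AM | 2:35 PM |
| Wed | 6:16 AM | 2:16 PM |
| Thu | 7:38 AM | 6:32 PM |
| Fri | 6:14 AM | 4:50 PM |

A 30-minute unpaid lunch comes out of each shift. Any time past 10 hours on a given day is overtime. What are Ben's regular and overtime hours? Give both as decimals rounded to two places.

Regular 43.38 hours, overtime 0.50 hours

Mon: 10:16 AM–7:38 PM = 9 h 22 min; less 30 min break → 8 h 52 min
Tue: 7:04 AM–2:35 PM = 7 h 31 min; less 30 min break → 7 h 1 min
Wed: 6:16 AM–2:16 PM = 8 h 0 min; less 30 min break → 7 h 30 min
Thu: 7:38 AM–6:32 PM = 10 h 54 min; less 30 min break → 10 h 24 min
Fri: 6:14 AM–4:50 PM = 10 h 36 min; less 30 min break → 10 h 6 min
Mon reg 8 h 52 min / OT 0 h 0 min; Tue reg 7 h 1 min / OT 0 h 0 min; Wed reg 7 h 30 min / OT 0 h 0 min; Thu reg 10 h 0 min / OT 0 h 24 min; Fri reg 10 h 0 min / OT 0 h 6 min.
Totals: regular 43 h 23 min, overtime 0 h 30 min.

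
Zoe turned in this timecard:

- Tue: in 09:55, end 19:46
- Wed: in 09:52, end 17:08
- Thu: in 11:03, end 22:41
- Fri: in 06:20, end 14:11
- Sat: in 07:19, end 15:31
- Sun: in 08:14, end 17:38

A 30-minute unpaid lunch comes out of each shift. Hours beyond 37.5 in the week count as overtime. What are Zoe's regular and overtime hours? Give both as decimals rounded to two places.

Regular 37.50 hours, overtime 13.70 hours

Tue: 09:55–19:46 = 9 h 51 min; less 30 min break → 9 h 21 min
Wed: 09:52–17:08 = 7 h 16 min; less 30 min break → 6 h 46 min
Thu: 11:03–22:41 = 11 h 38 min; less 30 min break → 11 h 8 min
Fri: 06:20–14:11 = 7 h 51 min; less 30 min break → 7 h 21 min
Sat: 07:19–15:31 = 8 h 12 min; less 30 min break → 7 h 42 min
Sun: 08:14–17:38 = 9 h 24 min; less 30 min break → 8 h 54 min
Total worked: 51 h 12 min = 51.20 h.
Threshold 37.5 h → overtime 13 h 42 min, regular 37 h 30 min.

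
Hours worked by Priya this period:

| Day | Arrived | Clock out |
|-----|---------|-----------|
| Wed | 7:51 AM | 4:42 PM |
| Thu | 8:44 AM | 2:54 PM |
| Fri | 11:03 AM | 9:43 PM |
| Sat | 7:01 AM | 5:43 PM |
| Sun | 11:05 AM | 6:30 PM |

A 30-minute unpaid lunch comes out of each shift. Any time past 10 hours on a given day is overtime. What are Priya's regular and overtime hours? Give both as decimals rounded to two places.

Wed: 7:51 AM–4:42 PM = 8 h 51 min; less 30 min break → 8 h 21 min
Thu: 8:44 AM–2:54 PM = 6 h 10 min; less 30 min break → 5 h 40 min
Fri: 11:03 AM–9:43 PM = 10 h 40 min; less 30 min break → 10 h 10 min
Sat: 7:01 AM–5:43 PM = 10 h 42 min; less 30 min break → 10 h 12 min
Sun: 11:05 AM–6:30 PM = 7 h 25 min; less 30 min break → 6 h 55 min
Wed reg 8 h 21 min / OT 0 h 0 min; Thu reg 5 h 40 min / OT 0 h 0 min; Fri reg 10 h 0 min / OT 0 h 10 min; Sat reg 10 h 0 min / OT 0 h 12 min; Sun reg 6 h 55 min / OT 0 h 0 min.
Totals: regular 40 h 56 min, overtime 0 h 22 min.

Regular 40.93 hours, overtime 0.37 hours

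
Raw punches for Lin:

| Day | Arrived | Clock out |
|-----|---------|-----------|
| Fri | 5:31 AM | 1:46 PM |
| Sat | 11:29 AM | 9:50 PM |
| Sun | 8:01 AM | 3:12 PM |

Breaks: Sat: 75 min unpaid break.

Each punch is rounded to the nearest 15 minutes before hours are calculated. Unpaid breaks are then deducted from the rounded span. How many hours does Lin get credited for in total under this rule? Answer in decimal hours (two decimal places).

24.50 hours

Fri: in 5:31 AM→5:30 AM, out 1:46 PM→1:45 PM; 8 h 15 min
Sat: in 11:29 AM→11:30 AM, out 9:50 PM→9:45 PM; 10 h 15 min − 75 min = 9 h 0 min
Sun: in 8:01 AM→8:00 AM, out 3:12 PM→3:15 PM; 7 h 15 min
Total credited: 24 h 30 min.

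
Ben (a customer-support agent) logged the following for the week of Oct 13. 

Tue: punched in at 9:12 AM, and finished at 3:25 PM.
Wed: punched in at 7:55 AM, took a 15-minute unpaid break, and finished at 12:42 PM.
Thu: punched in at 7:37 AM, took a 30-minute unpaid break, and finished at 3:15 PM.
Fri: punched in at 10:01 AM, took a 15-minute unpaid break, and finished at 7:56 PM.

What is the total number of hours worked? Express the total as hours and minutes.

27 h 33 min

Tue: 9:12 AM–3:25 PM = 6 h 13 min
Wed: 7:55 AM–12:42 PM = 4 h 47 min; less 15 min break → 4 h 32 min
Thu: 7:37 AM–3:15 PM = 7 h 38 min; less 30 min break → 7 h 8 min
Fri: 10:01 AM–7:56 PM = 9 h 55 min; less 15 min break → 9 h 40 min
Total: 6 h 13 min + 4 h 32 min + 7 h 8 min + 9 h 40 min = 27 h 33 min.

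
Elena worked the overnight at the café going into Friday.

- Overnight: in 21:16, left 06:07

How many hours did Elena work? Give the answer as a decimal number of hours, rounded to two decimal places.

Overnight: 21:16 → midnight = 2 h 44 min; midnight → 06:07 = 6 h 7 min; span 8 h 51 min

8.85 hours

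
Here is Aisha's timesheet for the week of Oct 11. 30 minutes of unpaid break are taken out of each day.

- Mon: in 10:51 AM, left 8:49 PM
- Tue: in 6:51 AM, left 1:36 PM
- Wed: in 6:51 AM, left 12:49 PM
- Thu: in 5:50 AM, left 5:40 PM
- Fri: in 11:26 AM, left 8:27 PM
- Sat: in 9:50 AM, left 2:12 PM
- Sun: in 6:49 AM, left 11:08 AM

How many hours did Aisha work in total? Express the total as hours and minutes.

Mon: 10:51 AM–8:49 PM = 9 h 58 min; less 30 min break → 9 h 28 min
Tue: 6:51 AM–1:36 PM = 6 h 45 min; less 30 min break → 6 h 15 min
Wed: 6:51 AM–12:49 PM = 5 h 58 min; less 30 min break → 5 h 28 min
Thu: 5:50 AM–5:40 PM = 11 h 50 min; less 30 min break → 11 h 20 min
Fri: 11:26 AM–8:27 PM = 9 h 1 min; less 30 min break → 8 h 31 min
Sat: 9:50 AM–2:12 PM = 4 h 22 min; less 30 min break → 3 h 52 min
Sun: 6:49 AM–11:08 AM = 4 h 19 min; less 30 min break → 3 h 49 min
Total: 9 h 28 min + 6 h 15 min + 5 h 28 min + 11 h 20 min + 8 h 31 min + 3 h 52 min + 3 h 49 min = 48 h 43 min.

48 h 43 min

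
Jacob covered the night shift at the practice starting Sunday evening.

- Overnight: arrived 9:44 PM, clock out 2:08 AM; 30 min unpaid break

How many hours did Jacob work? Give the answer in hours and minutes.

3 h 54 min

Overnight: 9:44 PM → midnight = 2 h 16 min; midnight → 2:08 AM = 2 h 8 min; span 4 h 24 min; less 30 min break → 3 h 54 min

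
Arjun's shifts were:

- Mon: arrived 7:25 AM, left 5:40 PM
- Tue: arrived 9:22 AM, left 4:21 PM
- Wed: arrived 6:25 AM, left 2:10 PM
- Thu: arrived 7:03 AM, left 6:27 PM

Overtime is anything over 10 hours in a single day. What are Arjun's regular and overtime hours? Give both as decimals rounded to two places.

Regular 34.73 hours, overtime 1.65 hours

Mon: 7:25 AM–5:40 PM = 10 h 15 min
Tue: 9:22 AM–4:21 PM = 6 h 59 min
Wed: 6:25 AM–2:10 PM = 7 h 45 min
Thu: 7:03 AM–6:27 PM = 11 h 24 min
Mon reg 10 h 0 min / OT 0 h 15 min; Tue reg 6 h 59 min / OT 0 h 0 min; Wed reg 7 h 45 min / OT 0 h 0 min; Thu reg 10 h 0 min / OT 1 h 24 min.
Totals: regular 34 h 44 min, overtime 1 h 39 min.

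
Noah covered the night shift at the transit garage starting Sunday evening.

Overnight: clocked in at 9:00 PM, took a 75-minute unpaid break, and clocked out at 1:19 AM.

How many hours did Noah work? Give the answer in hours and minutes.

3 h 4 min

Overnight: 9:00 PM → midnight = 3 h 0 min; midnight → 1:19 AM = 1 h 19 min; span 4 h 19 min; less 75 min break → 3 h 4 min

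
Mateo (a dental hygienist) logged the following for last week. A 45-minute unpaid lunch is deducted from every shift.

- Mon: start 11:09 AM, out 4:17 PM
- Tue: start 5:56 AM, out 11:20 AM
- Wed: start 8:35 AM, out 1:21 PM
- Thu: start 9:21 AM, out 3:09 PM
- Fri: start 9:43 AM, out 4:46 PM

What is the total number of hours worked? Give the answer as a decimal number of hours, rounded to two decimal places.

Mon: 11:09 AM–4:17 PM = 5 h 8 min; less 45 min break → 4 h 23 min
Tue: 5:56 AM–11:20 AM = 5 h 24 min; less 45 min break → 4 h 39 min
Wed: 8:35 AM–1:21 PM = 4 h 46 min; less 45 min break → 4 h 1 min
Thu: 9:21 AM–3:09 PM = 5 h 48 min; less 45 min break → 5 h 3 min
Fri: 9:43 AM–4:46 PM = 7 h 3 min; less 45 min break → 6 h 18 min
Total: 4 h 23 min + 4 h 39 min + 4 h 1 min + 5 h 3 min + 6 h 18 min = 24 h 24 min.

24.40 hours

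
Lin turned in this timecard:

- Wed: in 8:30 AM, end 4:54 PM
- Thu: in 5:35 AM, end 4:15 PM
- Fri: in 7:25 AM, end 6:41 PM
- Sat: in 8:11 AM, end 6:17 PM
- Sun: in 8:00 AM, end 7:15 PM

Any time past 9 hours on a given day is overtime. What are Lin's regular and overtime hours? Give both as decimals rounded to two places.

Wed: 8:30 AM–4:54 PM = 8 h 24 min
Thu: 5:35 AM–4:15 PM = 10 h 40 min
Fri: 7:25 AM–6:41 PM = 11 h 16 min
Sat: 8:11 AM–6:17 PM = 10 h 6 min
Sun: 8:00 AM–7:15 PM = 11 h 15 min
Wed reg 8 h 24 min / OT 0 h 0 min; Thu reg 9 h 0 min / OT 1 h 40 min; Fri reg 9 h 0 min / OT 2 h 16 min; Sat reg 9 h 0 min / OT 1 h 6 min; Sun reg 9 h 0 min / OT 2 h 15 min.
Totals: regular 44 h 24 min, overtime 7 h 17 min.

Regular 44.40 hours, overtime 7.28 hours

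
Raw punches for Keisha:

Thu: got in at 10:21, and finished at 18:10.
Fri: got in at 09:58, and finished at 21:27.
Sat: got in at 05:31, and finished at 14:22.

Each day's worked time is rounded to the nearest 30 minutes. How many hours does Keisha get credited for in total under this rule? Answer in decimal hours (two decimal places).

28.50 hours

Thu: 10:21–18:10 = 7 h 49 min → rounds to 8 h 0 min
Fri: 09:58–21:27 = 11 h 29 min → rounds to 11 h 30 min
Sat: 05:31–14:22 = 8 h 51 min → rounds to 9 h 0 min
Total credited: 28 h 30 min.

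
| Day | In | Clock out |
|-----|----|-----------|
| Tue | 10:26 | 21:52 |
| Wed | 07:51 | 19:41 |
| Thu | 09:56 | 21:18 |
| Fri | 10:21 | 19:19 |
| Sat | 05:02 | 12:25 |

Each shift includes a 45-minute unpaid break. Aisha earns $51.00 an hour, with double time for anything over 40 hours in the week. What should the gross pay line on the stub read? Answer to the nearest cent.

Tue: 10:26–21:52 = 11 h 26 min; less 45 min break → 10 h 41 min
Wed: 07:51–19:41 = 11 h 50 min; less 45 min break → 11 h 5 min
Thu: 09:56–21:18 = 11 h 22 min; less 45 min break → 10 h 37 min
Fri: 10:21–19:19 = 8 h 58 min; less 45 min break → 8 h 13 min
Sat: 05:02–12:25 = 7 h 23 min; less 45 min break → 6 h 38 min
Total worked: 47 h 14 min = 2834 min.
Regular 40 h 0 min = 2400 min at $51.00/h; overtime 7 h 14 min = 434 min at $102.00/h.
Pay = (2400 × $51.00 + 434 × $102.00) ÷ 60 = $2777.80.

$2777.80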